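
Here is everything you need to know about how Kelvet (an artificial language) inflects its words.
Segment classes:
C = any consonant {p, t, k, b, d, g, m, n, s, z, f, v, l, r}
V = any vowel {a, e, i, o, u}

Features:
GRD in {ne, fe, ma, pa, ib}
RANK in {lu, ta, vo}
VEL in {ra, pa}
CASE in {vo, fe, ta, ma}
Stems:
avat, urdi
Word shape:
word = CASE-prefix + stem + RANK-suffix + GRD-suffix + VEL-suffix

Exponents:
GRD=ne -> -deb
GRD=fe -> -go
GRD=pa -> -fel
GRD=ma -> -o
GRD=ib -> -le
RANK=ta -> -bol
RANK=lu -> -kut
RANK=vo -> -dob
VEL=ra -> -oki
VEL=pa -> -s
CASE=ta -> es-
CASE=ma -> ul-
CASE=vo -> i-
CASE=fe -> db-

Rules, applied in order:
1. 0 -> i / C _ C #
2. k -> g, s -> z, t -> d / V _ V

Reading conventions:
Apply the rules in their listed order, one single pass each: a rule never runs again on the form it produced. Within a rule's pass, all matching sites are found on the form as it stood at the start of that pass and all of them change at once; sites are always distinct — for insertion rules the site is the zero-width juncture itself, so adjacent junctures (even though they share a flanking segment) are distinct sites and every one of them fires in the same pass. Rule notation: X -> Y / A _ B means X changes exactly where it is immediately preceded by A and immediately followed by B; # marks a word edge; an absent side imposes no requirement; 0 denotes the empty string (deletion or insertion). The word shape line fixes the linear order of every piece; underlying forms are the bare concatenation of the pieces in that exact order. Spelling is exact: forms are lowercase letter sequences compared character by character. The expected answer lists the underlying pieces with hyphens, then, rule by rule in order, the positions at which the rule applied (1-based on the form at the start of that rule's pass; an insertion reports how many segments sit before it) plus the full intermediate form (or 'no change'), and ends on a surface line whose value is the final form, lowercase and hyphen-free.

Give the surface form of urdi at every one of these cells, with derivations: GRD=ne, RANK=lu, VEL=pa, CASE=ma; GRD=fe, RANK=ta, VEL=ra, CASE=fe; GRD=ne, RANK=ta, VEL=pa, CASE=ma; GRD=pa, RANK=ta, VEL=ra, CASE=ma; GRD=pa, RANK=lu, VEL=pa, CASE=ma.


cell GRD=ne, RANK=lu, VEL=pa, CASE=ma:
underlying: ul-urdi-kut-deb-s
1. 0 -> i / C _ C #: inserts after position(s) 12: ulurdikutdebis
2. k -> g, s -> z, t -> d / V _ V: fires at position(s) 7: ulurdigutdebis
surface: ulurdigutdebis

cell GRD=fe, RANK=ta, VEL=ra, CASE=fe:
underlying: db-urdi-bol-go-oki
1. 0 -> i / C _ C #: no change
2. k -> g, s -> z, t -> d / V _ V: fires at position(s) 13: dburdibolgoogi
surface: dburdibolgoogi

cell GRD=ne, RANK=ta, VEL=pa, CASE=ma:
underlying: ul-urdi-bol-deb-s
1. 0 -> i / C _ C #: inserts after position(s) 12: ulurdiboldebis
2. k -> g, s -> z, t -> d / V _ V: no change
surface: ulurdiboldebis

cell GRD=pa, RANK=ta, VEL=ra, CASE=ma:
underlying: ul-urdi-bol-fel-oki
1. 0 -> i / C _ C #: no change
2. k -> g, s -> z, t -> d / V _ V: fires at position(s) 14: ulurdibolfelogi
surface: ulurdibolfelogi

cell GRD=pa, RANK=lu, VEL=pa, CASE=ma:
underlying: ul-urdi-kut-fel-s
1. 0 -> i / C _ C #: inserts after position(s) 12: ulurdikutfelis
2. k -> g, s -> z, t -> d / V _ V: fires at position(s) 7: ulurdigutfelis
surface: ulurdigutfelis


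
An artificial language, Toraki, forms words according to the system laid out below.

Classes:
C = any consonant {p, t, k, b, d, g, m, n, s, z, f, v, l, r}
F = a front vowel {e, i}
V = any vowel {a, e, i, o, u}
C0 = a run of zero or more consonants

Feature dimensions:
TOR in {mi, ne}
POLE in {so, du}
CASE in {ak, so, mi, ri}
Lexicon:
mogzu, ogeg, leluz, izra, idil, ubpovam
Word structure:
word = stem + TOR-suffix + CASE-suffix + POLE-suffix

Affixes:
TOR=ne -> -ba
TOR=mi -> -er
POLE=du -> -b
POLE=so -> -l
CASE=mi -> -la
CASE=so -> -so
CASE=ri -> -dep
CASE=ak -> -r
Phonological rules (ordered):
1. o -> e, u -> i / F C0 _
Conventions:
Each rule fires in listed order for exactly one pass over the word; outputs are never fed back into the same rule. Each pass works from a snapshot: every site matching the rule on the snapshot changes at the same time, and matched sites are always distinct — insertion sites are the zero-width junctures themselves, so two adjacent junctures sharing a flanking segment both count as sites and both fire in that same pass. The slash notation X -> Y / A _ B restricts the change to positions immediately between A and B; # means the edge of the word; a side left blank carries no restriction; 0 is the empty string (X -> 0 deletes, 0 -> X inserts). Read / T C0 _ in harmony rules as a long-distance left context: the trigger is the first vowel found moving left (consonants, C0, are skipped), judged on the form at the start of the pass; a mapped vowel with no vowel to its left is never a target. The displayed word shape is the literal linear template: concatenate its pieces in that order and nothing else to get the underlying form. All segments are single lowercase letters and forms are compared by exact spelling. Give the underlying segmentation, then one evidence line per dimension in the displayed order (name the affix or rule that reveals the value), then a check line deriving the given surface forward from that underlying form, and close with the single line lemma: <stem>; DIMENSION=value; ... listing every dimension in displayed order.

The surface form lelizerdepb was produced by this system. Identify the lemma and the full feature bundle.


underlying: leluz-er-dep-b
TOR=mi - signalled by the affix -er
POLE=du - signalled by the affix -b
CASE=ri - signalled by the affix -dep
check: leluzerdepb -> lelizerdepb
lemma: leluz; TOR=mi; POLE=du; CASE=ri


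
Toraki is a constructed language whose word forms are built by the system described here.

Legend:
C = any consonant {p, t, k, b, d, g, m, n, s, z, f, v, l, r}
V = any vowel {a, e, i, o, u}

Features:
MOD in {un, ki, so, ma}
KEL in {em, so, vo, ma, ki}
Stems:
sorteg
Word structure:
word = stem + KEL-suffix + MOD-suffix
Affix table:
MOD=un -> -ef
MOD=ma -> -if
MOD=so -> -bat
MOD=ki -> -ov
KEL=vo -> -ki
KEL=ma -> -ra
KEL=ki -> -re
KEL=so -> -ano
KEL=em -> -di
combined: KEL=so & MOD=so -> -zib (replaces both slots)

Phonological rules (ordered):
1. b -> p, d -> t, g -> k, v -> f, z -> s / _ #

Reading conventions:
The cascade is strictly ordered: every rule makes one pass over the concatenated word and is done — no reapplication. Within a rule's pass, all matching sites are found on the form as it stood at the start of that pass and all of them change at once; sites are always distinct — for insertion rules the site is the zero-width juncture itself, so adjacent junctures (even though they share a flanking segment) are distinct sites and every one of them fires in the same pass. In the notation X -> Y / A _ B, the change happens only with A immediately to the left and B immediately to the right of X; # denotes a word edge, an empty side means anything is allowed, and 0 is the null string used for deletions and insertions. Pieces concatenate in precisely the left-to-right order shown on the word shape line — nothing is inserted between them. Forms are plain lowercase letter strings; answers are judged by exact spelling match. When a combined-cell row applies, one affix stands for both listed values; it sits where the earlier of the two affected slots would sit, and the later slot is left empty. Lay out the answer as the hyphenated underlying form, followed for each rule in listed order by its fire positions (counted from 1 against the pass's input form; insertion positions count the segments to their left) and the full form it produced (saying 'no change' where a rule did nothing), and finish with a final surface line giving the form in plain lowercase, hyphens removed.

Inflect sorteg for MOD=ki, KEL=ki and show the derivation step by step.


underlying: sorteg-re-ov
1. b -> p, d -> t, g -> k, v -> f, z -> s / _ #: fires at position(s) 10: sortegreof
surface: sortegreof


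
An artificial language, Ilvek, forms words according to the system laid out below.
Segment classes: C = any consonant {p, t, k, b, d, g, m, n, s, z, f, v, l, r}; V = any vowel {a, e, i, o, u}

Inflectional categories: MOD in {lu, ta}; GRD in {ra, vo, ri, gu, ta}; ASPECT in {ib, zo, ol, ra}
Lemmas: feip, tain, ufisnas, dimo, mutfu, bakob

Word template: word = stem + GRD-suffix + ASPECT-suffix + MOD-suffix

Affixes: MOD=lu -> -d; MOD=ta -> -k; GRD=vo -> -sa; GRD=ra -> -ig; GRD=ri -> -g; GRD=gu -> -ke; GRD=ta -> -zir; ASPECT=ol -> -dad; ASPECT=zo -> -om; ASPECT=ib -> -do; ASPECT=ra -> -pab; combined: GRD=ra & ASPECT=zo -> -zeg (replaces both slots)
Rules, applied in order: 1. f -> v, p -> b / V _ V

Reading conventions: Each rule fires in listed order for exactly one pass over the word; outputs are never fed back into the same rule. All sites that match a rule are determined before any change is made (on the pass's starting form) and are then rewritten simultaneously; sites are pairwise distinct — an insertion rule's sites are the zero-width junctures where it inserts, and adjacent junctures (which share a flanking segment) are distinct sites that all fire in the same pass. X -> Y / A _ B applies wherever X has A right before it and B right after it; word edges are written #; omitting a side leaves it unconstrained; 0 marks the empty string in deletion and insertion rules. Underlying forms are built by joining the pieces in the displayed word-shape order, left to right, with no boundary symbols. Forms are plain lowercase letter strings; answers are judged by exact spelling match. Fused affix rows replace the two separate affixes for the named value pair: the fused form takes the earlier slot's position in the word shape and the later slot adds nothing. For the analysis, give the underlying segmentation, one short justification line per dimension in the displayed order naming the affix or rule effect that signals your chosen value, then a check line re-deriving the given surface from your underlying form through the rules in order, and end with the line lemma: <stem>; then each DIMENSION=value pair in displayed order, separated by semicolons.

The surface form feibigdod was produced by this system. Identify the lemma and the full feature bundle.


underlying: feip-ig-do-d
MOD=lu - signalled by the affix -d
GRD=ra - signalled by the affix -ig
ASPECT=ib - signalled by the affix -do
check: feipigdod -> feibigdod
lemma: feip; MOD=lu; GRD=ra; ASPECT=ib


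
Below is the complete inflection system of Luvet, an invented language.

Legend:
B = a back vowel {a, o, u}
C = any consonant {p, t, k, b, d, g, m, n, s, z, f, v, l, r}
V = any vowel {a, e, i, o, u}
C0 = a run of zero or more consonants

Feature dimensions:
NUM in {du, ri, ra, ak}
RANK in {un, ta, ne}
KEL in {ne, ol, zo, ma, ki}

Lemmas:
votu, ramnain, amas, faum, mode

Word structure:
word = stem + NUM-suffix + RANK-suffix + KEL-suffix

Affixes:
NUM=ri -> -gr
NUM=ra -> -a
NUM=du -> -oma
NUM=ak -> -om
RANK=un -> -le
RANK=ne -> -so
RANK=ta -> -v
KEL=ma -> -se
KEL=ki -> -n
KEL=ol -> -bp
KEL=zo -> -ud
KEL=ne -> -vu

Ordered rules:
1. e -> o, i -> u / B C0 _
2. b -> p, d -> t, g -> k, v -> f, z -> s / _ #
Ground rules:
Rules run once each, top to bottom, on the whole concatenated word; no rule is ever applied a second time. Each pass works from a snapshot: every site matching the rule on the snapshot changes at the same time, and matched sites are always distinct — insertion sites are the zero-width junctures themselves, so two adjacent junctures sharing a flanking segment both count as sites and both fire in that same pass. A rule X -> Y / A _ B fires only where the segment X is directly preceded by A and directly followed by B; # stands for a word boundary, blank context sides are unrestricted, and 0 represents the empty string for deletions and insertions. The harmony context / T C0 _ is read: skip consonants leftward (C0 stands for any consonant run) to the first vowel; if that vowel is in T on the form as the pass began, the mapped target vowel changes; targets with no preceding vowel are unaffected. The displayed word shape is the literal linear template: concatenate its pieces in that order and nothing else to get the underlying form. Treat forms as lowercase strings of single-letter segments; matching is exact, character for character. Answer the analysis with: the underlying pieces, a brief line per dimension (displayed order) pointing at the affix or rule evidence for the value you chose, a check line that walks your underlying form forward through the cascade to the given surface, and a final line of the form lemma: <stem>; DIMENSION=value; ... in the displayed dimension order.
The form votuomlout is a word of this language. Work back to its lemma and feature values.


underlying: votu-om-le-ud
NUM=ak - signalled by the affix -om
RANK=un - signalled by the affix -le
KEL=zo - signalled by the affix -ud
check: votuomleud -> votuomloud -> votuomlout
lemma: votu; NUM=ak; RANK=un; KEL=zo


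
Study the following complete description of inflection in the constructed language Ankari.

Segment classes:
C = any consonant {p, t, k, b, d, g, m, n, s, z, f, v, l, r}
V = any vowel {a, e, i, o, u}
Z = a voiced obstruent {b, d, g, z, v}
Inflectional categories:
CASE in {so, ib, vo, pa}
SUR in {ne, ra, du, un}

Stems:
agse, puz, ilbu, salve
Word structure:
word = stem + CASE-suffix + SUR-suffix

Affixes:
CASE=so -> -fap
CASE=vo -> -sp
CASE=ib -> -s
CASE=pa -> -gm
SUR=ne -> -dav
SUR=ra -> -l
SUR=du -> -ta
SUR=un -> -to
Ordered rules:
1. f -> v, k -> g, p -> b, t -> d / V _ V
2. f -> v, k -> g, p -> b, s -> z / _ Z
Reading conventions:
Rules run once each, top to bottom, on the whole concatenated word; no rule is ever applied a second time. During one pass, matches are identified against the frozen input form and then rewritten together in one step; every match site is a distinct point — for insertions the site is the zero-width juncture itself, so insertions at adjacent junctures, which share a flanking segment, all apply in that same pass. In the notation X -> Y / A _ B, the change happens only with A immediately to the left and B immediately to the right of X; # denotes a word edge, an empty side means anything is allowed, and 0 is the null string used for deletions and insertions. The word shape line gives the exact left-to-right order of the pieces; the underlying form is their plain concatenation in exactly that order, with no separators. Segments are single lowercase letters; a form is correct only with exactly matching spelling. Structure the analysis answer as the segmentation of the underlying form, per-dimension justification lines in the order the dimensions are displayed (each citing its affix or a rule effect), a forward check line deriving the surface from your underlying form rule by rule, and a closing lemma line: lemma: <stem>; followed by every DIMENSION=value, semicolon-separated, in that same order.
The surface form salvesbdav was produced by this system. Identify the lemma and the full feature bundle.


underlying: salve-sp-dav
CASE=vo - signalled by the affix -sp
SUR=ne - signalled by the affix -dav
check: salvespdav -> salvespdav -> salvesbdav
lemma: salve; CASE=vo; SUR=ne


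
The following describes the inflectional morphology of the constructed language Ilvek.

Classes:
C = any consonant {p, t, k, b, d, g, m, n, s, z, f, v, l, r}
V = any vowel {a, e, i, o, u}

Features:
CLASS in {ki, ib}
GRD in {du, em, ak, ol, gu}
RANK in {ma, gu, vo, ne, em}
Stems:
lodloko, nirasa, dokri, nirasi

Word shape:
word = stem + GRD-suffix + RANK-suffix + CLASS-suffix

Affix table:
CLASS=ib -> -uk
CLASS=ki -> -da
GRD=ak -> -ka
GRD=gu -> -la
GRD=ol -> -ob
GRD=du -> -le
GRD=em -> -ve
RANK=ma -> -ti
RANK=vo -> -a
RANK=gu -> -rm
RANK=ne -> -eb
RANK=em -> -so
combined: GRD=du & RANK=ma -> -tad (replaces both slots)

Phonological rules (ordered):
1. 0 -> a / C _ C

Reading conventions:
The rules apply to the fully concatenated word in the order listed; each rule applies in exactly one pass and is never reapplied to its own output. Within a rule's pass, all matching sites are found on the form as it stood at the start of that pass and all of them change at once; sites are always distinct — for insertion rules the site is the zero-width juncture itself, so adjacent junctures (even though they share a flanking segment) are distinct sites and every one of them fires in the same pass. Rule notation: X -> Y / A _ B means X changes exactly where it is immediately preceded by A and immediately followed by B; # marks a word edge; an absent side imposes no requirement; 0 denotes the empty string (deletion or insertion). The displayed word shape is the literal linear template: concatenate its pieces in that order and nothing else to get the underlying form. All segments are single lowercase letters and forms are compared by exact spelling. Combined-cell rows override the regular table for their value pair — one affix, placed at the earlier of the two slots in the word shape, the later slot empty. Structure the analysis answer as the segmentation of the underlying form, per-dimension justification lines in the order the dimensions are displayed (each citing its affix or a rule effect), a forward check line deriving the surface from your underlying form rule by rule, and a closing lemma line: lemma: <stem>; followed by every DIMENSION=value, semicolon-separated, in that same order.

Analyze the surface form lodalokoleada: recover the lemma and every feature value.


underlying: lodloko-le-a-da
CLASS=ki - signalled by the affix -da
GRD=du - signalled by the affix -le
RANK=vo - signalled by the affix -a
check: lodlokoleada -> lodalokoleada
lemma: lodloko; CLASS=ki; GRD=du; RANK=vo


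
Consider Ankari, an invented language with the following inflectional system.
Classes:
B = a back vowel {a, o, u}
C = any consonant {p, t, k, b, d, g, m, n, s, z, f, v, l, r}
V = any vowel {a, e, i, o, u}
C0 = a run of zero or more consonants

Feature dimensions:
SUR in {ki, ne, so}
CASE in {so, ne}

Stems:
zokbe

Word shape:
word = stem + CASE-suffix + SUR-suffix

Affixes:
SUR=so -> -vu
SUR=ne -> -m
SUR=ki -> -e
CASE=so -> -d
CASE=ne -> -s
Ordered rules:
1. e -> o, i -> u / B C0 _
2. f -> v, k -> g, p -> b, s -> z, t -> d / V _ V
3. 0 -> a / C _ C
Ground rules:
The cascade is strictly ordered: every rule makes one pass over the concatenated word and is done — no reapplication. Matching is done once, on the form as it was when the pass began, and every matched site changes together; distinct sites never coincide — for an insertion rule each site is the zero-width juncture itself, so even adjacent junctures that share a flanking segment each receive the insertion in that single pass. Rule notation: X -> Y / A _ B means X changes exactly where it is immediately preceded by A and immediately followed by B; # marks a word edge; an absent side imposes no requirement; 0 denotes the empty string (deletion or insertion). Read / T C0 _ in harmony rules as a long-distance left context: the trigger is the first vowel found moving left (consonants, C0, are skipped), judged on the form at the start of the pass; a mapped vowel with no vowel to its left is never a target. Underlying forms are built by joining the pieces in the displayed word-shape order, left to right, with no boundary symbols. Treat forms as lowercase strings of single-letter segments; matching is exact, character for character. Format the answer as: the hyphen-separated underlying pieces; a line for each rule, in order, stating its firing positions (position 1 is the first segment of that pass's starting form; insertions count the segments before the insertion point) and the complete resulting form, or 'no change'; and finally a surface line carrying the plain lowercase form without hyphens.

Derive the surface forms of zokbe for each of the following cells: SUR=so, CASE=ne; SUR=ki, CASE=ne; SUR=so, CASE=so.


cell SUR=so, CASE=ne:
underlying: zokbe-s-vu
1. e -> o, i -> u / B C0 _: fires at position(s) 5: zokbosvu
2. f -> v, k -> g, p -> b, s -> z, t -> d / V _ V: no change
3. 0 -> a / C _ C: inserts after position(s) 3, 6: zokabosavu
surface: zokabosavu

cell SUR=ki, CASE=ne:
underlying: zokbe-s-e
1. e -> o, i -> u / B C0 _: fires at position(s) 5: zokbose
2. f -> v, k -> g, p -> b, s -> z, t -> d / V _ V: fires at position(s) 6: zokboze
3. 0 -> a / C _ C: inserts after position(s) 3: zokaboze
surface: zokaboze

cell SUR=so, CASE=so:
underlying: zokbe-d-vu
1. e -> o, i -> u / B C0 _: fires at position(s) 5: zokbodvu
2. f -> v, k -> g, p -> b, s -> z, t -> d / V _ V: no change
3. 0 -> a / C _ C: inserts after position(s) 3, 6: zokabodavu
surface: zokabodavu


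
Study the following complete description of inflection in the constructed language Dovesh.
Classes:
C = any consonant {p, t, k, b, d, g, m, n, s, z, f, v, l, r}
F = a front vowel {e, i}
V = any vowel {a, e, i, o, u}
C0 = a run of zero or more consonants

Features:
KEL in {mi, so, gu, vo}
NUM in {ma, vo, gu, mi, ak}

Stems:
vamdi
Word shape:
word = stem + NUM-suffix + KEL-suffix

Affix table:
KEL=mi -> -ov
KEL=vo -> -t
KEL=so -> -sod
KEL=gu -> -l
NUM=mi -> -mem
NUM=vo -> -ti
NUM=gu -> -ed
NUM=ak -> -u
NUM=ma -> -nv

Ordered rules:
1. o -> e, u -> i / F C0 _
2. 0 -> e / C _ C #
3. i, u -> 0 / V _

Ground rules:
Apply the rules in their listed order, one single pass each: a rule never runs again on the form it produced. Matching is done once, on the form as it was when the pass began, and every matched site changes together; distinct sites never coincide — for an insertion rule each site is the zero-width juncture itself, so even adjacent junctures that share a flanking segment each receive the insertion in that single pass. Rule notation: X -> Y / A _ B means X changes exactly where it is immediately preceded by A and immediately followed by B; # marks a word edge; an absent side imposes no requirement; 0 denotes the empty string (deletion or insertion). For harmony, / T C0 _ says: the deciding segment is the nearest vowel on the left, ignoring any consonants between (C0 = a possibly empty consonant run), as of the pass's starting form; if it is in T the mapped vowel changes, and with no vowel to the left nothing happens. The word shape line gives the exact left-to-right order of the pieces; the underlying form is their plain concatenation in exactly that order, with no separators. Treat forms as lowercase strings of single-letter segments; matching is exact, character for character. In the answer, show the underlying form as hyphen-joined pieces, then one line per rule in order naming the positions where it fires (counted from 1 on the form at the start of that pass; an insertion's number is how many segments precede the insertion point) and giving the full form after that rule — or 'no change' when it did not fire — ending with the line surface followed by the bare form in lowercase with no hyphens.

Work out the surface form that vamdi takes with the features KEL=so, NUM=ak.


underlying: vamdi-u-sod
1. o -> e, u -> i / F C0 _: fires at position(s) 6: vamdiisod
2. 0 -> e / C _ C #: no change
3. i, u -> 0 / V _: fires at position(s) 6: vamdisod
surface: vamdisod


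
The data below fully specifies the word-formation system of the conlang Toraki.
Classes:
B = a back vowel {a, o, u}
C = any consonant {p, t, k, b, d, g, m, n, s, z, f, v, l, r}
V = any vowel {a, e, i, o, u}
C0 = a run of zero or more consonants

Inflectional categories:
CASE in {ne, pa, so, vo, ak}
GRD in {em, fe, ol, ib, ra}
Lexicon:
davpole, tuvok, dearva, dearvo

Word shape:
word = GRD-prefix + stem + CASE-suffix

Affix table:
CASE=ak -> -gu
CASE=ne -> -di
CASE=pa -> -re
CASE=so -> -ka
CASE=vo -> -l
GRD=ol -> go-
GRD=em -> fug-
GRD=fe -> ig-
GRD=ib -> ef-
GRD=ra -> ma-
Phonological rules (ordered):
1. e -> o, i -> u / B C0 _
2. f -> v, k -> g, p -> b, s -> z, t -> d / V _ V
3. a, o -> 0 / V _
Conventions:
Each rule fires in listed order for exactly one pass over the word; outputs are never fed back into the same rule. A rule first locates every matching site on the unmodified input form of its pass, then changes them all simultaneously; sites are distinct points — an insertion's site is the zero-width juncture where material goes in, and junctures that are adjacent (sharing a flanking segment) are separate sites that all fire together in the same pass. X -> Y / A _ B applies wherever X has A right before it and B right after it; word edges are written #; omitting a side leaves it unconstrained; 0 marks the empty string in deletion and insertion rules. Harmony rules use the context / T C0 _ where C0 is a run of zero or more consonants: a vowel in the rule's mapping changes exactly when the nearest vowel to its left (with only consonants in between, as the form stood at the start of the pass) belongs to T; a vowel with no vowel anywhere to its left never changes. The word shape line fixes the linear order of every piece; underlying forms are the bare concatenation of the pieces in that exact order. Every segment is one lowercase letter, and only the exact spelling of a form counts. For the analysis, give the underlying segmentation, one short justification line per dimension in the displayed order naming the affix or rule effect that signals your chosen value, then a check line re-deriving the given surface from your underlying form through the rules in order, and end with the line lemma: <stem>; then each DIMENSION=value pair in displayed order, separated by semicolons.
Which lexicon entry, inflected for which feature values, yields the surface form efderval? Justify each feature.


underlying: ef-dearva-l
CASE=vo - signalled by the affix -l
GRD=ib - signalled by the affix ef-
check: efdearval -> efdearval -> efdearval -> efderval
lemma: dearva; CASE=vo; GRD=ib


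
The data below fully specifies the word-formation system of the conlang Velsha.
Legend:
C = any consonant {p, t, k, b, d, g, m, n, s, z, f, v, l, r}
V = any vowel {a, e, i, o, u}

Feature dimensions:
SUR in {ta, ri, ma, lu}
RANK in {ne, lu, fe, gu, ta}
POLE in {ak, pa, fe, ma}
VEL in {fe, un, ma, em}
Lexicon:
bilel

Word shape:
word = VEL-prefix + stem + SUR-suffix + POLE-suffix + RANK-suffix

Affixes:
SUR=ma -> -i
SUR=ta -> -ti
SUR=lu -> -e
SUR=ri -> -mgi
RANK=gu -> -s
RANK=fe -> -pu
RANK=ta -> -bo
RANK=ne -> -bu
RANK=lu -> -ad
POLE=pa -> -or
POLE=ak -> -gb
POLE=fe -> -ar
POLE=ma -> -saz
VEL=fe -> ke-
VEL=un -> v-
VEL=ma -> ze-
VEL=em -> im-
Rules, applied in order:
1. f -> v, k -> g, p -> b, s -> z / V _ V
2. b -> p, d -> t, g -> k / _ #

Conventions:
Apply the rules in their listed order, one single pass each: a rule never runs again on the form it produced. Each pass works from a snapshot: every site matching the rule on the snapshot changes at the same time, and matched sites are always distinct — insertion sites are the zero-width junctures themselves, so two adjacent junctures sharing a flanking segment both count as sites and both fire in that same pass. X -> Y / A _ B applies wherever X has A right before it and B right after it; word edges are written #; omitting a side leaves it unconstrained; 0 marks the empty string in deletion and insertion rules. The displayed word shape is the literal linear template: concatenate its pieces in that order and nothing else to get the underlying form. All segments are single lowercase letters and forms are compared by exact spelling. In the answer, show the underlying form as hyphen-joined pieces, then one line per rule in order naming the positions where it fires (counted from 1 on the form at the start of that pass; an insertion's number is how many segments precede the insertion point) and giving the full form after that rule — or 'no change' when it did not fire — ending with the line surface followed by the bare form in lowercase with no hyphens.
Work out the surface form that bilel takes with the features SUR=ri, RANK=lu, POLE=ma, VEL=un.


underlying: v-bilel-mgi-saz-ad
1. f -> v, k -> g, p -> b, s -> z / V _ V: fires at position(s) 10: vbilelmgizazad
2. b -> p, d -> t, g -> k / _ #: fires at position(s) 14: vbilelmgizazat
surface: vbilelmgizazat


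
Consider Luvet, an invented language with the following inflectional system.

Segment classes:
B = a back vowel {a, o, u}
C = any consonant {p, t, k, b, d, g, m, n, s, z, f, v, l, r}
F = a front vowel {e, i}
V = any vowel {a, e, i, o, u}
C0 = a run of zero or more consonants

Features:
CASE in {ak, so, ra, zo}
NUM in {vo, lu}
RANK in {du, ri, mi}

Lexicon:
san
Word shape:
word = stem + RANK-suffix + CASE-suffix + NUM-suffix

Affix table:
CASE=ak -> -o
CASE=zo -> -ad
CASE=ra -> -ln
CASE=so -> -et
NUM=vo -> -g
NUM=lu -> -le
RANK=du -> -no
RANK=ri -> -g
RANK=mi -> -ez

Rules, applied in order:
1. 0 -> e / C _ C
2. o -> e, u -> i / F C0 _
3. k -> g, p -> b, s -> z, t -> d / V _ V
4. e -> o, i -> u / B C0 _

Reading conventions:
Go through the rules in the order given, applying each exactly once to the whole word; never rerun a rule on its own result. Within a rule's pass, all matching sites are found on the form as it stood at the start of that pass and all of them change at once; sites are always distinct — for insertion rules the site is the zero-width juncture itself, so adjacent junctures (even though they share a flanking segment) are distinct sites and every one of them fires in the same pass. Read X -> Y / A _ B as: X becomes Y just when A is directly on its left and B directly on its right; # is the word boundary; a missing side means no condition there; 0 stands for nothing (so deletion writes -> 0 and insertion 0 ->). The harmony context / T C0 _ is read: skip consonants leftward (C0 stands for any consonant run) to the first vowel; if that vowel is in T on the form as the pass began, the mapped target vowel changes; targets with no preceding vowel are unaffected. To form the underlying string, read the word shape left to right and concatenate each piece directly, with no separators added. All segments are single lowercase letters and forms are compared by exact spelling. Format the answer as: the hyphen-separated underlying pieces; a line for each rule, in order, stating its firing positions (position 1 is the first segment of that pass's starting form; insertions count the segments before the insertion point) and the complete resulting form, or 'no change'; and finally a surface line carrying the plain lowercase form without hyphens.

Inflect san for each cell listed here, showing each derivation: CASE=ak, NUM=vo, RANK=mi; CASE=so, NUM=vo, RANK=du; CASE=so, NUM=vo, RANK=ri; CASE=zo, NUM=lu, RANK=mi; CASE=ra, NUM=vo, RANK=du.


cell CASE=ak, NUM=vo, RANK=mi:
underlying: san-ez-o-g
1. 0 -> e / C _ C: no change
2. o -> e, u -> i / F C0 _: fires at position(s) 6: sanezeg
3. k -> g, p -> b, s -> z, t -> d / V _ V: no change
4. e -> o, i -> u / B C0 _: fires at position(s) 4: sanozeg
surface: sanozeg

cell CASE=so, NUM=vo, RANK=du:
underlying: san-no-et-g
1. 0 -> e / C _ C: inserts after position(s) 3, 7: sanenoeteg
2. o -> e, u -> i / F C0 _: fires at position(s) 6: saneneeteg
3. k -> g, p -> b, s -> z, t -> d / V _ V: fires at position(s) 8: saneneedeg
4. e -> o, i -> u / B C0 _: fires at position(s) 4: sanoneedeg
surface: sanoneedeg

cell CASE=so, NUM=vo, RANK=ri:
underlying: san-g-et-g
1. 0 -> e / C _ C: inserts after position(s) 3, 6: sanegeteg
2. o -> e, u -> i / F C0 _: no change
3. k -> g, p -> b, s -> z, t -> d / V _ V: fires at position(s) 7: sanegedeg
4. e -> o, i -> u / B C0 _: fires at position(s) 4: sanogedeg
surface: sanogedeg

cell CASE=zo, NUM=lu, RANK=mi:
underlying: san-ez-ad-le
1. 0 -> e / C _ C: inserts after position(s) 7: sanezadele
2. o -> e, u -> i / F C0 _: no change
3. k -> g, p -> b, s -> z, t -> d / V _ V: no change
4. e -> o, i -> u / B C0 _: fires at position(s) 4, 8: sanozadole
surface: sanozadole

cell CASE=ra, NUM=vo, RANK=du:
underlying: san-no-ln-g
1. 0 -> e / C _ C: inserts after position(s) 3, 6, 7: sanenoleneg
2. o -> e, u -> i / F C0 _: fires at position(s) 6: saneneleneg
3. k -> g, p -> b, s -> z, t -> d / V _ V: no change
4. e -> o, i -> u / B C0 _: fires at position(s) 4: sanoneleneg
surface: sanoneleneg


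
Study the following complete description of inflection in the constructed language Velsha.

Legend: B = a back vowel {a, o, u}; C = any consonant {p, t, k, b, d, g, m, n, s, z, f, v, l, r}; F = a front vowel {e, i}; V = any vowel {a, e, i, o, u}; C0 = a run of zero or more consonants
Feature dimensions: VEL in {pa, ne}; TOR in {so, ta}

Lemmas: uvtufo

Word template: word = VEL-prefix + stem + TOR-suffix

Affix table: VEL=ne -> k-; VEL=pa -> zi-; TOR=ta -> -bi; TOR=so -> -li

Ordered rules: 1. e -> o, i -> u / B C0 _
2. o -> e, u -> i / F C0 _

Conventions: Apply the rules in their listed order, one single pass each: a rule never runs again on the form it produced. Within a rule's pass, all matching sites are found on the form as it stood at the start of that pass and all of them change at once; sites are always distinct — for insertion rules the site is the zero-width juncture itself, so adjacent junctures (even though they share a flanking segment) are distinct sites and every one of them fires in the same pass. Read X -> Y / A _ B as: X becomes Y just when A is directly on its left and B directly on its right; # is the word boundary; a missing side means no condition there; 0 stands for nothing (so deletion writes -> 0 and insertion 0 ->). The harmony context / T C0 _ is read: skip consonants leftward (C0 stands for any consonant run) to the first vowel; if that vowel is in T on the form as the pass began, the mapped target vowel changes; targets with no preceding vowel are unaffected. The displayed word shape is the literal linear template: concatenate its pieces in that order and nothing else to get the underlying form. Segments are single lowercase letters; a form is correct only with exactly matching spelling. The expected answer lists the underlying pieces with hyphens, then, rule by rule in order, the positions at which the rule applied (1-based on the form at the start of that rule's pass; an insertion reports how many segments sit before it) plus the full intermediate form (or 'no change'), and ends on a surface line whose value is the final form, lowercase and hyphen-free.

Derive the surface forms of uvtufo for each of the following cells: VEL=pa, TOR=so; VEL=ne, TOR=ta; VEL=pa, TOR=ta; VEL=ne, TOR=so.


cell VEL=pa, TOR=so:
underlying: zi-uvtufo-li
1. e -> o, i -> u / B C0 _: fires at position(s) 10: ziuvtufolu
2. o -> e, u -> i / F C0 _: fires at position(s) 3: ziivtufolu
surface: ziivtufolu

cell VEL=ne, TOR=ta:
underlying: k-uvtufo-bi
1. e -> o, i -> u / B C0 _: fires at position(s) 9: kuvtufobu
2. o -> e, u -> i / F C0 _: no change
surface: kuvtufobu

cell VEL=pa, TOR=ta:
underlying: zi-uvtufo-bi
1. e -> o, i -> u / B C0 _: fires at position(s) 10: ziuvtufobu
2. o -> e, u -> i / F C0 _: fires at position(s) 3: ziivtufobu
surface: ziivtufobu

cell VEL=ne, TOR=so:
underlying: k-uvtufo-li
1. e -> o, i -> u / B C0 _: fires at position(s) 9: kuvtufolu
2. o -> e, u -> i / F C0 _: no change
surface: kuvtufolu


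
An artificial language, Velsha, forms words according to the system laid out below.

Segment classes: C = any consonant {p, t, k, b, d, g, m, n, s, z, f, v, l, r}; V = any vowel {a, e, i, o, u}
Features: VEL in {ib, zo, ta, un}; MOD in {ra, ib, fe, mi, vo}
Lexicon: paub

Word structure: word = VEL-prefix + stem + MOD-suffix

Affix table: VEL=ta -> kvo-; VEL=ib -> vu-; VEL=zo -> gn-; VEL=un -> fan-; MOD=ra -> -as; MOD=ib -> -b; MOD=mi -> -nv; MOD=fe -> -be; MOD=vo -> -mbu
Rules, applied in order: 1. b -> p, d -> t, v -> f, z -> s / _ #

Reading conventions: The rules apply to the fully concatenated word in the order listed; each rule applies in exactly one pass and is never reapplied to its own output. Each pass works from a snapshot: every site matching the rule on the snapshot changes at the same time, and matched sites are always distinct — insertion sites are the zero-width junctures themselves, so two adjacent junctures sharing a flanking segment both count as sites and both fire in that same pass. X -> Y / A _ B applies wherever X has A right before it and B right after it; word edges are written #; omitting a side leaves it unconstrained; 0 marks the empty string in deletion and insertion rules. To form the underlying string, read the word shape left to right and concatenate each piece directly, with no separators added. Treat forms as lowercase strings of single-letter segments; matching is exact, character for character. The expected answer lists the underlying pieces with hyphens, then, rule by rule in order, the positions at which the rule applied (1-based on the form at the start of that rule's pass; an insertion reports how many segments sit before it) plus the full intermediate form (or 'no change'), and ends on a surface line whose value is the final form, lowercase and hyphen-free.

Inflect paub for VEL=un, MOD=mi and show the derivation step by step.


underlying: fan-paub-nv
1. b -> p, d -> t, v -> f, z -> s / _ #: fires at position(s) 9: fanpaubnf
surface: fanpaubnf


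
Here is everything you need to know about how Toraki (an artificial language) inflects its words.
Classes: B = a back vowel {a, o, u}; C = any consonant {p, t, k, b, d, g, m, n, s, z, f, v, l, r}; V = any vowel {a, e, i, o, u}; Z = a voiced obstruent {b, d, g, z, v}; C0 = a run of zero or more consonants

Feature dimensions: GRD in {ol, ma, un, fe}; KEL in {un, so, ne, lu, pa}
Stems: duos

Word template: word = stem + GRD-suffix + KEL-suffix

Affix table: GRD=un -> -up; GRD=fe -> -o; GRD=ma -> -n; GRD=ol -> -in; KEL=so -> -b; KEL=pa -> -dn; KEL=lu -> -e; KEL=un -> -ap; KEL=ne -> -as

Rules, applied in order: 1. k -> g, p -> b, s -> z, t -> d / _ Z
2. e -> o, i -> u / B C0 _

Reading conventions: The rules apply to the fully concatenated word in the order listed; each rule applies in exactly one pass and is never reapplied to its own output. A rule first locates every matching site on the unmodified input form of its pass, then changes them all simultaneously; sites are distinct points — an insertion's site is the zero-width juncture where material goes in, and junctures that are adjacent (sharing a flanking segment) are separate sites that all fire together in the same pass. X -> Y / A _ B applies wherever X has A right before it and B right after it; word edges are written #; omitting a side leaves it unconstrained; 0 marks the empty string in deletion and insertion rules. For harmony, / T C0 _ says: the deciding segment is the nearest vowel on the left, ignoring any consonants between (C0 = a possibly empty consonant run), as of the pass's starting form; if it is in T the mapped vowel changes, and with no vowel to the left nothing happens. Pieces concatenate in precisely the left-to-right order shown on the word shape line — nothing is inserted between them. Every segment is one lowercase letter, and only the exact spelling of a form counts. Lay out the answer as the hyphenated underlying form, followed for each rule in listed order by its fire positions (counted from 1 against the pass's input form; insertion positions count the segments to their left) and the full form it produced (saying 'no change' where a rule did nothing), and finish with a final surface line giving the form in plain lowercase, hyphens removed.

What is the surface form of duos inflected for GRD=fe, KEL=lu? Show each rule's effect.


underlying: duos-o-e
1. k -> g, p -> b, s -> z, t -> d / _ Z: no change
2. e -> o, i -> u / B C0 _: fires at position(s) 6: duosoo
surface: duosoo


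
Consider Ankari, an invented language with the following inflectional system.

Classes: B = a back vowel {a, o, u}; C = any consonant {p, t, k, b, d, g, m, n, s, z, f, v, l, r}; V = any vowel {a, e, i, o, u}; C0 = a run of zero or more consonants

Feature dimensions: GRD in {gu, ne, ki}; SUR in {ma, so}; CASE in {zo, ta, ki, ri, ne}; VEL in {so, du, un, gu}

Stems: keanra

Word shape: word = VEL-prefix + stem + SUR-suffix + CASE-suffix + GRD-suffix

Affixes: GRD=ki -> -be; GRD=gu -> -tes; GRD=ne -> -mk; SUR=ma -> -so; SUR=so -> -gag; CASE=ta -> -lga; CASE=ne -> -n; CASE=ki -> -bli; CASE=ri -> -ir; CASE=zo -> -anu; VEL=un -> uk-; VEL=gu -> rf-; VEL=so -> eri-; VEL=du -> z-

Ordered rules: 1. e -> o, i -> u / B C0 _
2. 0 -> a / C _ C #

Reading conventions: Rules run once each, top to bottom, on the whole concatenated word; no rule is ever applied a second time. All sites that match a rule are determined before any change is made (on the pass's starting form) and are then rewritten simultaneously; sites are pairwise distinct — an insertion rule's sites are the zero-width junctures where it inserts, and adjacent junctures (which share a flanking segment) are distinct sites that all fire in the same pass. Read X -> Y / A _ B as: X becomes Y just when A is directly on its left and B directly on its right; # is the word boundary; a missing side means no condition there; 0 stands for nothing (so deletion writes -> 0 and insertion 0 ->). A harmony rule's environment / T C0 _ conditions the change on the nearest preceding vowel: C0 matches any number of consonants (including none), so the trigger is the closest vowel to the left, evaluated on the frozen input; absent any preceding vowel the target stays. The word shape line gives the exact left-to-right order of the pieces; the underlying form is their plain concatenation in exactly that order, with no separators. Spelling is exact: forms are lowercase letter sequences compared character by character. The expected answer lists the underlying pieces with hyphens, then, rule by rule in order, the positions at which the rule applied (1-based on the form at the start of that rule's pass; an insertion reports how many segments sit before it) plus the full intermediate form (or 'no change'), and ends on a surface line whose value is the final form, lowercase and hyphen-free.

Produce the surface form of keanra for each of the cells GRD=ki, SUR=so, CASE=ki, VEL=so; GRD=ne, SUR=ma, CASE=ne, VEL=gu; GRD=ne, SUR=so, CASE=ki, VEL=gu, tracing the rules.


cell GRD=ki, SUR=so, CASE=ki, VEL=so:
underlying: eri-keanra-gag-bli-be
1. e -> o, i -> u / B C0 _: fires at position(s) 15: erikeanragagblube
2. 0 -> a / C _ C #: no change
surface: erikeanragagblube

cell GRD=ne, SUR=ma, CASE=ne, VEL=gu:
underlying: rf-keanra-so-n-mk
1. e -> o, i -> u / B C0 _: no change
2. 0 -> a / C _ C #: inserts after position(s) 12: rfkeanrasonmak
surface: rfkeanrasonmak

cell GRD=ne, SUR=so, CASE=ki, VEL=gu:
underlying: rf-keanra-gag-bli-mk
1. e -> o, i -> u / B C0 _: fires at position(s) 14: rfkeanragagblumk
2. 0 -> a / C _ C #: inserts after position(s) 15: rfkeanragagblumak
surface: rfkeanragagblumak
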